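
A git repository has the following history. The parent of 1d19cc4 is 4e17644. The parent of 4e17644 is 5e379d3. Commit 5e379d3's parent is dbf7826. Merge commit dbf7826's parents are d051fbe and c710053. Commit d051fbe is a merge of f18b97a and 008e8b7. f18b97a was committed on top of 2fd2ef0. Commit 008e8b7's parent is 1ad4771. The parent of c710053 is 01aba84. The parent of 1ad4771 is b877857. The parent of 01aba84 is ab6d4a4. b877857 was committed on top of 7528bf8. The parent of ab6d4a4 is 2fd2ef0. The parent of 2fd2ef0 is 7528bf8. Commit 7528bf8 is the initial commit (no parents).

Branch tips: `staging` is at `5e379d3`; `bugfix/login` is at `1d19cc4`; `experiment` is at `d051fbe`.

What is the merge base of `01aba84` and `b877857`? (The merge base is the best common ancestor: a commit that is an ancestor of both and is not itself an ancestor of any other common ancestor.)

7528bf8

Ancestors of 01aba84: {01aba84, 2fd2ef0, 7528bf8, ab6d4a4}.
Ancestors of b877857: {7528bf8, b877857}.
Common ancestors: {7528bf8}.
The only common ancestor is 7528bf8, so it is the merge base.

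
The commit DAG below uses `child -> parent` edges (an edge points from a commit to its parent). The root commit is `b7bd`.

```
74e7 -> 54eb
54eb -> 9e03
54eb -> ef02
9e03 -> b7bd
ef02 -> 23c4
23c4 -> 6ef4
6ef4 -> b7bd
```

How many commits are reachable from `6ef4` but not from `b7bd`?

1

Reachable from 6ef4: {6ef4, b7bd}.
Reachable from b7bd: {b7bd}.
In 6ef4's history but not b7bd's: {6ef4} — 1 commit.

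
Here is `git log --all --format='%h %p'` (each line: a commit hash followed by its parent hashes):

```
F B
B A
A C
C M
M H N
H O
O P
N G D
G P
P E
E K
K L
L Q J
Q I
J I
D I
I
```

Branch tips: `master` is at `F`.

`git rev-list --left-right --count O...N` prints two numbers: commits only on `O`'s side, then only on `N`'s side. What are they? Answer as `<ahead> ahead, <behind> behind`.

1 ahead, 3 behind

Reachable from O: {E, I, J, K, L, O, P, Q}.
Reachable from N: {D, E, G, I, J, K, L, N, P, Q}.
Only in O's history (ahead): {O} — 1.
Only in N's history (behind): {D, G, N} — 3.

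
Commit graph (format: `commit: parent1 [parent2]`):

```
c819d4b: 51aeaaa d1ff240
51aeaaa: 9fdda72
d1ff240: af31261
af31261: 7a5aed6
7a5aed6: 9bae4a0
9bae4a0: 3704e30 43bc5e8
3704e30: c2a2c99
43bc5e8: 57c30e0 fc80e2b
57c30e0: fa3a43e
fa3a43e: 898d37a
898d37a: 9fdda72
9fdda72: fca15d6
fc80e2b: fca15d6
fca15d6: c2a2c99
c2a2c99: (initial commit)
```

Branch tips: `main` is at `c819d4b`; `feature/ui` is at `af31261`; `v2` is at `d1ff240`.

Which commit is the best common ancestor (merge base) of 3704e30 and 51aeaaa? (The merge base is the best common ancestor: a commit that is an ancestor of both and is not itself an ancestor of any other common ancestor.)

Ancestors of 3704e30: {3704e30, c2a2c99}.
Ancestors of 51aeaaa: {51aeaaa, 9fdda72, c2a2c99, fca15d6}.
Common ancestors: {c2a2c99}.
The only common ancestor is c2a2c99, so it is the merge base.

c2a2c99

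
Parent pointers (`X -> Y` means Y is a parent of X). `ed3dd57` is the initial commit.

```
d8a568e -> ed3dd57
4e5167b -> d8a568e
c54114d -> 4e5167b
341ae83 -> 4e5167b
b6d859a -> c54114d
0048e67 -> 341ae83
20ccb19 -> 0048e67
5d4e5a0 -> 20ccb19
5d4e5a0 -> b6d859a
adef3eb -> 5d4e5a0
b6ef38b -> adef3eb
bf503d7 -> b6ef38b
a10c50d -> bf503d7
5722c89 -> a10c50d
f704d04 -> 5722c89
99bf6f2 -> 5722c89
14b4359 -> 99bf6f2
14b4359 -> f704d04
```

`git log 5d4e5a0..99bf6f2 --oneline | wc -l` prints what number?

6

Reachable from 99bf6f2: {0048e67, 20ccb19, 341ae83, 4e5167b, 5722c89, 5d4e5a0, 99bf6f2, a10c50d, adef3eb, b6d859a, b6ef38b, bf503d7, c54114d, d8a568e, ed3dd57}.
Reachable from 5d4e5a0: {0048e67, 20ccb19, 341ae83, 4e5167b, 5d4e5a0, b6d859a, c54114d, d8a568e, ed3dd57}.
In 99bf6f2's history but not 5d4e5a0's: {5722c89, 99bf6f2, a10c50d, adef3eb, b6ef38b, bf503d7} — 6 commits.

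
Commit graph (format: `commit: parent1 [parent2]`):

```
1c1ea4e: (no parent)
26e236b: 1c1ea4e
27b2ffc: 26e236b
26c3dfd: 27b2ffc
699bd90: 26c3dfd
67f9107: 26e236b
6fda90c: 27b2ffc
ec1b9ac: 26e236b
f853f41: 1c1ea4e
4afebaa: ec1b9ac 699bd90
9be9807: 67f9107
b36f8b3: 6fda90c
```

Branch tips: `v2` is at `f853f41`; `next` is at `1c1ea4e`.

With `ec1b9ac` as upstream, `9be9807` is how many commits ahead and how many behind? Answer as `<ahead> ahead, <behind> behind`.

Reachable from 9be9807: {1c1ea4e, 26e236b, 67f9107, 9be9807}.
Reachable from ec1b9ac: {1c1ea4e, 26e236b, ec1b9ac}.
Only in 9be9807's history (ahead): {67f9107, 9be9807} — 2.
Only in ec1b9ac's history (behind): {ec1b9ac} — 1.

2 ahead, 1 behind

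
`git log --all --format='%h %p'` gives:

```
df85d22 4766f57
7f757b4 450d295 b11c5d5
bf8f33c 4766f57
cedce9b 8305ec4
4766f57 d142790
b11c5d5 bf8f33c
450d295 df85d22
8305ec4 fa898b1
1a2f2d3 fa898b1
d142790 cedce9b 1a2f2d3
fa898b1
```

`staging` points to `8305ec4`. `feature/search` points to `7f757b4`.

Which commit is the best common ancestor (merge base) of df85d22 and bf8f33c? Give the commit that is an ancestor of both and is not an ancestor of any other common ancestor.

4766f57

Ancestors of df85d22: {1a2f2d3, 4766f57, 8305ec4, cedce9b, d142790, df85d22, fa898b1}.
Ancestors of bf8f33c: {1a2f2d3, 4766f57, 8305ec4, bf8f33c, cedce9b, d142790, fa898b1}.
Common ancestors: {1a2f2d3, 4766f57, 8305ec4, cedce9b, d142790, fa898b1}.
Among these, 4766f57 is not an ancestor of any other common ancestor — it is the merge base.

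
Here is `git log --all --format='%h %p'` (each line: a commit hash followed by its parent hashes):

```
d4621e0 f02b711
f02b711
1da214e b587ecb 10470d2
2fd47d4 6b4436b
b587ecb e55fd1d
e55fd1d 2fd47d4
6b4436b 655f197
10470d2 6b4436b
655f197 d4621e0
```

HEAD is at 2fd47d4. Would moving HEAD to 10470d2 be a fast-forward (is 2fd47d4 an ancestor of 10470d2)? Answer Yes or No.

A fast-forward from 2fd47d4 to 10470d2 is possible iff 2fd47d4 is an ancestor of 10470d2.
Ancestors of 10470d2: {10470d2, 655f197, 6b4436b, d4621e0, f02b711}.
2fd47d4 is not among them, so fast-forward is not possible.

No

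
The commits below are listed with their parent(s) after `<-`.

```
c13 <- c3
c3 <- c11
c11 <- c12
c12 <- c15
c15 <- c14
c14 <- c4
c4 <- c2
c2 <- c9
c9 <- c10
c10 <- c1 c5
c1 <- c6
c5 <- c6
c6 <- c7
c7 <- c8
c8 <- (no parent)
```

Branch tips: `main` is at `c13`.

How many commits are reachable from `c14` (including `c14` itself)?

Walking parent pointers from c14: reachable set = {c1, c10, c14, c2, c4, c5, c6, c7, c8, c9}.
That is 10 commits.

10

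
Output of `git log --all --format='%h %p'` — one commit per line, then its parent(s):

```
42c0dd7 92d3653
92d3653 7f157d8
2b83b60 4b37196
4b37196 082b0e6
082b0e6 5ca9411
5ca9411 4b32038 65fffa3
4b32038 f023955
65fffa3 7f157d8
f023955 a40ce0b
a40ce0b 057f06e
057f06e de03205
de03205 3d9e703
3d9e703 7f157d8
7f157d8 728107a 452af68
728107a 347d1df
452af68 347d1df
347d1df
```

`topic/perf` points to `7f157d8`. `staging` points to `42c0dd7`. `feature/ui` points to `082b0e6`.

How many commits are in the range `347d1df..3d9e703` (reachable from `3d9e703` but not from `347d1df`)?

4

Reachable from 3d9e703: {347d1df, 3d9e703, 452af68, 728107a, 7f157d8}.
Reachable from 347d1df: {347d1df}.
In 3d9e703's history but not 347d1df's: {3d9e703, 452af68, 728107a, 7f157d8} — 4 commits.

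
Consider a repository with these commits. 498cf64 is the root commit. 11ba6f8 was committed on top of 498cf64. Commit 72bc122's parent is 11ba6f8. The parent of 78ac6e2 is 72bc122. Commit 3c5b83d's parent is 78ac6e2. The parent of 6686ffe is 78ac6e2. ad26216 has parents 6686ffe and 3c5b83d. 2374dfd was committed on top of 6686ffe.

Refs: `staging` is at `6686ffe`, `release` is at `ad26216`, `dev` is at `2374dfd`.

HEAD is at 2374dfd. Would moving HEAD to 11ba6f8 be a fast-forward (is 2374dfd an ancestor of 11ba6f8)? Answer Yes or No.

No

A fast-forward from 2374dfd to 11ba6f8 is possible iff 2374dfd is an ancestor of 11ba6f8.
Ancestors of 11ba6f8: {11ba6f8, 498cf64}.
2374dfd is not among them, so fast-forward is not possible.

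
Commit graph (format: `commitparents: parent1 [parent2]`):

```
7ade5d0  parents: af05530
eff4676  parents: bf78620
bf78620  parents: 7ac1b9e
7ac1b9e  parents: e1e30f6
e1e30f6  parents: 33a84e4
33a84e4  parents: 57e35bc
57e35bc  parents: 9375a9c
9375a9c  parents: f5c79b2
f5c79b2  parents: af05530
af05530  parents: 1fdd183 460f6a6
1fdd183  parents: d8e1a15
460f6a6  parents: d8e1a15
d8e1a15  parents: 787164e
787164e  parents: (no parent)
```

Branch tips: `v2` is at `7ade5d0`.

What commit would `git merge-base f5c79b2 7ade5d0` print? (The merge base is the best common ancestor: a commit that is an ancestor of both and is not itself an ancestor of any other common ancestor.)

af05530

Ancestors of f5c79b2: {1fdd183, 460f6a6, 787164e, af05530, d8e1a15, f5c79b2}.
Ancestors of 7ade5d0: {1fdd183, 460f6a6, 787164e, 7ade5d0, af05530, d8e1a15}.
Common ancestors: {1fdd183, 460f6a6, 787164e, af05530, d8e1a15}.
Among these, af05530 is not an ancestor of any other common ancestor — it is the merge base.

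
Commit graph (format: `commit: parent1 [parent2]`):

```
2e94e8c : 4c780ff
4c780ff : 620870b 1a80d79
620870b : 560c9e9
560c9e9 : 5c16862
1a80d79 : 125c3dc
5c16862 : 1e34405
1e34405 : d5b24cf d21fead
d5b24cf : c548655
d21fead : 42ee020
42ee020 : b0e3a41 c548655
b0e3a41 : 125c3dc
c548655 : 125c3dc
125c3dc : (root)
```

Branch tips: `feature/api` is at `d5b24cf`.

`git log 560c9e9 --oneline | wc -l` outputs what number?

9

Walking parent pointers from 560c9e9: reachable set = {125c3dc, 1e34405, 42ee020, 560c9e9, 5c16862, b0e3a41, c548655, d21fead, d5b24cf}.
That is 9 commits.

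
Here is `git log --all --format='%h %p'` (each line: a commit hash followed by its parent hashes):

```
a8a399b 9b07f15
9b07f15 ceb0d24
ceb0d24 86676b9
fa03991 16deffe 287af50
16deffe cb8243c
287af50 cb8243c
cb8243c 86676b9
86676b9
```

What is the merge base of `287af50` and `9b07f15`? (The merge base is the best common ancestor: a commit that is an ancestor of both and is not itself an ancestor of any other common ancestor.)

Ancestors of 287af50: {287af50, 86676b9, cb8243c}.
Ancestors of 9b07f15: {86676b9, 9b07f15, ceb0d24}.
Common ancestors: {86676b9}.
The only common ancestor is 86676b9, so it is the merge base.

86676b9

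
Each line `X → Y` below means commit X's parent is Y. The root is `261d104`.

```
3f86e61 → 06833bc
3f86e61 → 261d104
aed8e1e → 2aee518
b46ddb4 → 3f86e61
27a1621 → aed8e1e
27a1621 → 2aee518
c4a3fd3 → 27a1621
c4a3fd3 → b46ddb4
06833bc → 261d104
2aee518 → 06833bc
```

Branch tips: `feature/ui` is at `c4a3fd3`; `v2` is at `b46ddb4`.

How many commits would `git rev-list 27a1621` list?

5

Walking parent pointers from 27a1621: reachable set = {06833bc, 261d104, 27a1621, 2aee518, aed8e1e}.
That is 5 commits.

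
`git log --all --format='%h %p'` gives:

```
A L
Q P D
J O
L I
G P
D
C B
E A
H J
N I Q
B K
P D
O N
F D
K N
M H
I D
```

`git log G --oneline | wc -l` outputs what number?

3

Walking parent pointers from G: reachable set = {D, G, P}.
That is 3 commits.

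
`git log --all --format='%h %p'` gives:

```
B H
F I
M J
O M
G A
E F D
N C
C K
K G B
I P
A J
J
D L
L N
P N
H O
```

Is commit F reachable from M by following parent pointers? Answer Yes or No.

No

Ancestors of M: {J, M}.
F is not in that set, so it is not an ancestor of M.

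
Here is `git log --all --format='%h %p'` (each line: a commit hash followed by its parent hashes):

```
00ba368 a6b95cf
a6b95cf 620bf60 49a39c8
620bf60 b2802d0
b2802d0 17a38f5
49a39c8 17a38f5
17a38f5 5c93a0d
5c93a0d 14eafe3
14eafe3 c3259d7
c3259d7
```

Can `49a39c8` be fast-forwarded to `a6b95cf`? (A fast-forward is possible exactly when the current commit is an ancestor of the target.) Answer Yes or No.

A fast-forward from 49a39c8 to a6b95cf is possible iff 49a39c8 is an ancestor of a6b95cf.
Ancestors of a6b95cf: {14eafe3, 17a38f5, 49a39c8, 5c93a0d, 620bf60, a6b95cf, b2802d0, c3259d7}.
49a39c8 is among them, so fast-forward is possible.

Yes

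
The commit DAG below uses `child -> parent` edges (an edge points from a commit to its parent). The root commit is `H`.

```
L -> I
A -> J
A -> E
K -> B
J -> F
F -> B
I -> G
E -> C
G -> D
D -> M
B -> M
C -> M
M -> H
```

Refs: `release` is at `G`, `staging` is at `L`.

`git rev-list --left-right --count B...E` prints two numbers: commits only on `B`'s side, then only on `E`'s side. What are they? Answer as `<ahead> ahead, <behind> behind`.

Reachable from B: {B, H, M}.
Reachable from E: {C, E, H, M}.
Only in B's history (ahead): {B} — 1.
Only in E's history (behind): {C, E} — 2.

1 ahead, 2 behind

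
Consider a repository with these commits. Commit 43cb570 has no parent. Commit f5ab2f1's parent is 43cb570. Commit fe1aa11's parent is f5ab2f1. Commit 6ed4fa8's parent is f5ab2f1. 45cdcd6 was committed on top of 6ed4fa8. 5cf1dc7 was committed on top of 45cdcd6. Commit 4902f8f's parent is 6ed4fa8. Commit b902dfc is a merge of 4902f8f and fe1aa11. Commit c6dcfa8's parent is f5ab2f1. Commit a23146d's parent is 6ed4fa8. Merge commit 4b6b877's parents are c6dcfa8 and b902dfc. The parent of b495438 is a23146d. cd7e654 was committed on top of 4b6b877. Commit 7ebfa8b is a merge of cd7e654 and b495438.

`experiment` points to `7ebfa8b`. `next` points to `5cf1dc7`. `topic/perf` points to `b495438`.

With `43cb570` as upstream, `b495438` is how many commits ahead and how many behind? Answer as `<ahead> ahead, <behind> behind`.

4 ahead, 0 behind

Reachable from b495438: {43cb570, 6ed4fa8, a23146d, b495438, f5ab2f1}.
Reachable from 43cb570: {43cb570}.
Only in b495438's history (ahead): {6ed4fa8, a23146d, b495438, f5ab2f1} — 4.
Only in 43cb570's history (behind): {} — 0.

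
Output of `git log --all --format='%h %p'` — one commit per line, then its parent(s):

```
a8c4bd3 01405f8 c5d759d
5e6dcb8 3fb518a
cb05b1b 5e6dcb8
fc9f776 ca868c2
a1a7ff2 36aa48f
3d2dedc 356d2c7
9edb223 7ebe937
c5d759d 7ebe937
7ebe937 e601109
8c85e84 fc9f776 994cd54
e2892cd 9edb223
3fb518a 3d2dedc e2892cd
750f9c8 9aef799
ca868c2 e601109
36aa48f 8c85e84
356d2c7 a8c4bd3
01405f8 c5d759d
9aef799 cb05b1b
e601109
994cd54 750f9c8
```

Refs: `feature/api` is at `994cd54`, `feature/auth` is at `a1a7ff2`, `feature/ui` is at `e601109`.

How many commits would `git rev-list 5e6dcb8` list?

11

Walking parent pointers from 5e6dcb8: reachable set = {01405f8, 356d2c7, 3d2dedc, 3fb518a, 5e6dcb8, 7ebe937, 9edb223, a8c4bd3, c5d759d, e2892cd, e601109}.
That is 11 commits.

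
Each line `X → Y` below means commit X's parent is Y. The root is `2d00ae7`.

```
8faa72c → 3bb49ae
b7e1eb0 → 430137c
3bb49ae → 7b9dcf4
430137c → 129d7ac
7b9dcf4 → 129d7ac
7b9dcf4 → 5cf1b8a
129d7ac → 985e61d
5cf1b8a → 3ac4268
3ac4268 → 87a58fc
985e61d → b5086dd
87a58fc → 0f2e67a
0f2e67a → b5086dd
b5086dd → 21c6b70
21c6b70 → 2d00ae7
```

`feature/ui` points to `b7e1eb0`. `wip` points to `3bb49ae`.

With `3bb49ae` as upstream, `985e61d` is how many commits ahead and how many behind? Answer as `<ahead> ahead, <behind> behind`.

0 ahead, 7 behind

Reachable from 985e61d: {21c6b70, 2d00ae7, 985e61d, b5086dd}.
Reachable from 3bb49ae: {0f2e67a, 129d7ac, 21c6b70, 2d00ae7, 3ac4268, 3bb49ae, 5cf1b8a, 7b9dcf4, 87a58fc, 985e61d, b5086dd}.
Only in 985e61d's history (ahead): {} — 0.
Only in 3bb49ae's history (behind): {0f2e67a, 129d7ac, 3ac4268, 3bb49ae, 5cf1b8a, 7b9dcf4, 87a58fc} — 7.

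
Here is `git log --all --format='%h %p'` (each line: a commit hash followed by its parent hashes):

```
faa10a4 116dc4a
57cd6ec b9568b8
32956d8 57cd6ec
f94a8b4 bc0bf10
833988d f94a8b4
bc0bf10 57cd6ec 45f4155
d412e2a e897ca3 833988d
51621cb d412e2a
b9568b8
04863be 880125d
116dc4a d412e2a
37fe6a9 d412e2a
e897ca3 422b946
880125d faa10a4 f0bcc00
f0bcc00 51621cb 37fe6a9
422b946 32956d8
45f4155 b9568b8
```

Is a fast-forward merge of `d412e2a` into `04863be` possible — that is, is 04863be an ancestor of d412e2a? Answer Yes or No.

No

A fast-forward from 04863be to d412e2a is possible iff 04863be is an ancestor of d412e2a.
Ancestors of d412e2a: {32956d8, 422b946, 45f4155, 57cd6ec, 833988d, b9568b8, bc0bf10, d412e2a, e897ca3, f94a8b4}.
04863be is not among them, so fast-forward is not possible.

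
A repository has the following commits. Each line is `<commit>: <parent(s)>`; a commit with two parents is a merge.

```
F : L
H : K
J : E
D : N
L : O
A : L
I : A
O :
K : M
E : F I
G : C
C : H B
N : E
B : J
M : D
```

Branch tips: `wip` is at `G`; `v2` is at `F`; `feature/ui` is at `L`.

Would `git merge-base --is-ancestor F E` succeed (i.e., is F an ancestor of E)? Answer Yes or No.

Ancestors of E (commits reachable by following parents): {A, E, F, I, L, O}.
F is in that set, so it is an ancestor of E.

Yes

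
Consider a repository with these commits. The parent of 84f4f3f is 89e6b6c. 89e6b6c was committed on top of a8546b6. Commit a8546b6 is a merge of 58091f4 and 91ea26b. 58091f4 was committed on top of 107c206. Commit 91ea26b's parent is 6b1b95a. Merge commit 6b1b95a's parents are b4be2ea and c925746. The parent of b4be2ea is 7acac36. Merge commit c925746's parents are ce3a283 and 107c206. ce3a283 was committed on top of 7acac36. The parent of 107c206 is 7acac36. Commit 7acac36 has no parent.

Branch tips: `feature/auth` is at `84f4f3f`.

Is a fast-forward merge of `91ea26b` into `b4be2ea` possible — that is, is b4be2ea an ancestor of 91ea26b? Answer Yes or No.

Yes

A fast-forward from b4be2ea to 91ea26b is possible iff b4be2ea is an ancestor of 91ea26b.
Ancestors of 91ea26b: {107c206, 6b1b95a, 7acac36, 91ea26b, b4be2ea, c925746, ce3a283}.
b4be2ea is among them, so fast-forward is possible.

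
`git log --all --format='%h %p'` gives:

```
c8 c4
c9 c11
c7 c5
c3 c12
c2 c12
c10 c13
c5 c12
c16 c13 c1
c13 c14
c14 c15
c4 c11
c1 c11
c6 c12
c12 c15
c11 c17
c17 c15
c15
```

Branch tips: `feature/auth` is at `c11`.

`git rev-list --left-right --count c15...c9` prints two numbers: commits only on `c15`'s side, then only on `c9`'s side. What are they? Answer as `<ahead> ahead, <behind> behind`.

Reachable from c15: {c15}.
Reachable from c9: {c11, c15, c17, c9}.
Only in c15's history (ahead): {} — 0.
Only in c9's history (behind): {c11, c17, c9} — 3.

0 ahead, 3 behind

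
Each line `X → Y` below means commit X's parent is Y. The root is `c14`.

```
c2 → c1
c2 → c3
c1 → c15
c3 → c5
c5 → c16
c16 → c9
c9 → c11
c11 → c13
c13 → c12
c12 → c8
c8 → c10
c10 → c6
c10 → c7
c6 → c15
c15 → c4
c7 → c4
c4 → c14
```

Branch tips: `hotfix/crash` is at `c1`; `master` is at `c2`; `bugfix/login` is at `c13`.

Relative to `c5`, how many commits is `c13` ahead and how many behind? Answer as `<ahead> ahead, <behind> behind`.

0 ahead, 4 behind

Reachable from c13: {c10, c12, c13, c14, c15, c4, c6, c7, c8}.
Reachable from c5: {c10, c11, c12, c13, c14, c15, c16, c4, c5, c6, c7, c8, c9}.
Only in c13's history (ahead): {} — 0.
Only in c5's history (behind): {c11, c16, c5, c9} — 4.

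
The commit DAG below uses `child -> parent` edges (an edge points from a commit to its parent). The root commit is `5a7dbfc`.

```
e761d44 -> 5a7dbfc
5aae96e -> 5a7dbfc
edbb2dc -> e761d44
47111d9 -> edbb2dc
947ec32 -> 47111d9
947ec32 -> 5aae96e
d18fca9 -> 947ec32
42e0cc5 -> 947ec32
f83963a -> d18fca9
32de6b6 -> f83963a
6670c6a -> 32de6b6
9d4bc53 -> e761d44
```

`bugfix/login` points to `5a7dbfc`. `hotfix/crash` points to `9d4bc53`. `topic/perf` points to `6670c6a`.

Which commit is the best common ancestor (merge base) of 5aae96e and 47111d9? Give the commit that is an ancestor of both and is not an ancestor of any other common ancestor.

5a7dbfc

Ancestors of 5aae96e: {5a7dbfc, 5aae96e}.
Ancestors of 47111d9: {47111d9, 5a7dbfc, e761d44, edbb2dc}.
Common ancestors: {5a7dbfc}.
The only common ancestor is 5a7dbfc, so it is the merge base.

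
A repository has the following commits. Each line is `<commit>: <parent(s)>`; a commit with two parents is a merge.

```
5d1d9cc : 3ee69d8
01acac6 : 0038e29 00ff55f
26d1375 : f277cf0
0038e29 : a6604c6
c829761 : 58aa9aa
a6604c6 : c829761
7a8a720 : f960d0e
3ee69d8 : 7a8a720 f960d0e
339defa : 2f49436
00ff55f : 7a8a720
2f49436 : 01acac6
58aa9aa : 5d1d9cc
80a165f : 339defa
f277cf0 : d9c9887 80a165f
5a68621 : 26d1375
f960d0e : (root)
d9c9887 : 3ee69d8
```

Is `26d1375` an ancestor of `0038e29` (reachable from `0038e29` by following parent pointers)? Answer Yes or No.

No

Ancestors of 0038e29: {0038e29, 3ee69d8, 58aa9aa, 5d1d9cc, 7a8a720, a6604c6, c829761, f960d0e}.
26d1375 is not in that set, so it is not an ancestor of 0038e29.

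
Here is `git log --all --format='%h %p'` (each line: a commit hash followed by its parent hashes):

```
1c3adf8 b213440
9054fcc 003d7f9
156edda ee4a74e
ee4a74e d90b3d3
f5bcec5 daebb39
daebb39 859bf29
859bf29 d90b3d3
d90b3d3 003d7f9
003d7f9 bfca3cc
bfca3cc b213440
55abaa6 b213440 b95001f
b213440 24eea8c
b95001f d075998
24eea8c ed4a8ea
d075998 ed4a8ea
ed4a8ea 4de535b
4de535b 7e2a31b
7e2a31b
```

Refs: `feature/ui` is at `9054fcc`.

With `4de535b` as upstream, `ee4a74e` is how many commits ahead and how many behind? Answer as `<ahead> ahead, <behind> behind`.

Reachable from ee4a74e: {003d7f9, 24eea8c, 4de535b, 7e2a31b, b213440, bfca3cc, d90b3d3, ed4a8ea, ee4a74e}.
Reachable from 4de535b: {4de535b, 7e2a31b}.
Only in ee4a74e's history (ahead): {003d7f9, 24eea8c, b213440, bfca3cc, d90b3d3, ed4a8ea, ee4a74e} — 7.
Only in 4de535b's history (behind): {} — 0.

7 ahead, 0 behind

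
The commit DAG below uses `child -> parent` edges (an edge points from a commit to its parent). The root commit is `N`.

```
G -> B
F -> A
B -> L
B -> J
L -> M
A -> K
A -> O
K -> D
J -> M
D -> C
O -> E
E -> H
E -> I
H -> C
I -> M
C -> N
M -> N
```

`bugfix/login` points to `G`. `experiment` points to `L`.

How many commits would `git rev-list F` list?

11

Walking parent pointers from F: reachable set = {A, C, D, E, F, H, I, K, M, N, O}.
That is 11 commits.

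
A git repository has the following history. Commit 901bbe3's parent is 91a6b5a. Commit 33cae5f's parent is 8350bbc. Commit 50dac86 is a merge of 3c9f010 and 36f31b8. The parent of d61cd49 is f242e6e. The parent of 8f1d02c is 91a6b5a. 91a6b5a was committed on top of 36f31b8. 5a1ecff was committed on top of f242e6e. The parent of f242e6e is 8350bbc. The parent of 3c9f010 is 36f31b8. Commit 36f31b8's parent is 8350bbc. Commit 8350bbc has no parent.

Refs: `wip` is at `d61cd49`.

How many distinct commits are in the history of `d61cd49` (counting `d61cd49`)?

Walking parent pointers from d61cd49: reachable set = {8350bbc, d61cd49, f242e6e}.
That is 3 commits.

3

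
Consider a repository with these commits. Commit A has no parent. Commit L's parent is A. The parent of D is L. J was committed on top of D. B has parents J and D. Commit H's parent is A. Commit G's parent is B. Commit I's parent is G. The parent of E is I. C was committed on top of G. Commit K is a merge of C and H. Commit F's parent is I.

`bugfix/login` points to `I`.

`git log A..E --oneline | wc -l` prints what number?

7

Reachable from E: {A, B, D, E, G, I, J, L}.
Reachable from A: {A}.
In E's history but not A's: {B, D, E, G, I, J, L} — 7 commits.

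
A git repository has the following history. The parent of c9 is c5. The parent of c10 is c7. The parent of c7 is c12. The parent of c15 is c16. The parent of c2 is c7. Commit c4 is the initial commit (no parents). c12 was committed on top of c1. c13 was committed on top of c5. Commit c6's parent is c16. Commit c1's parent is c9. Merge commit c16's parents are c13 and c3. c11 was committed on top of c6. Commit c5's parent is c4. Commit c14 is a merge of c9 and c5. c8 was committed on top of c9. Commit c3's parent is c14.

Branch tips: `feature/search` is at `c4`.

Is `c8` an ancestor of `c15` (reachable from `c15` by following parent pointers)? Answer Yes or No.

Ancestors of c15: {c13, c14, c15, c16, c3, c4, c5, c9}.
c8 is not in that set, so it is not an ancestor of c15.

No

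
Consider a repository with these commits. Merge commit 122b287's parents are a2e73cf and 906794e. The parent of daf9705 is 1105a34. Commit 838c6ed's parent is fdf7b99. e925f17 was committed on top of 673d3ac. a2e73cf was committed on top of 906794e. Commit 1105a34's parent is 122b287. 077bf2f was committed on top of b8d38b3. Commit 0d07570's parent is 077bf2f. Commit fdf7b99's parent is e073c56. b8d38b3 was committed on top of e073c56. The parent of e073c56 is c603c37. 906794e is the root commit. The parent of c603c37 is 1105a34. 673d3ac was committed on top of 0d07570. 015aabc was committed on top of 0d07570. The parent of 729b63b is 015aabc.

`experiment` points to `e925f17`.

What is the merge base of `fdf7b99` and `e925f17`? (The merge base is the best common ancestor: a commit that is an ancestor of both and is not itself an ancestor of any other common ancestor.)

e073c56

Ancestors of fdf7b99: {1105a34, 122b287, 906794e, a2e73cf, c603c37, e073c56, fdf7b99}.
Ancestors of e925f17: {077bf2f, 0d07570, 1105a34, 122b287, 673d3ac, 906794e, a2e73cf, b8d38b3, c603c37, e073c56, e925f17}.
Common ancestors: {1105a34, 122b287, 906794e, a2e73cf, c603c37, e073c56}.
Among these, e073c56 is not an ancestor of any other common ancestor — it is the merge base.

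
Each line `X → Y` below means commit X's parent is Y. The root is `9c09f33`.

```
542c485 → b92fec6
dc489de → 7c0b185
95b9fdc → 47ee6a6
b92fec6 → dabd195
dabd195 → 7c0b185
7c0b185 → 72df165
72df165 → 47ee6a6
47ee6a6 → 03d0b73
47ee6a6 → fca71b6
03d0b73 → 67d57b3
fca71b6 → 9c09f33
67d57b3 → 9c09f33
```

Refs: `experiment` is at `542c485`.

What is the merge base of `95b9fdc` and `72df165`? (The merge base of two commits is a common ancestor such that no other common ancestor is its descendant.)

47ee6a6

Ancestors of 95b9fdc: {03d0b73, 47ee6a6, 67d57b3, 95b9fdc, 9c09f33, fca71b6}.
Ancestors of 72df165: {03d0b73, 47ee6a6, 67d57b3, 72df165, 9c09f33, fca71b6}.
Common ancestors: {03d0b73, 47ee6a6, 67d57b3, 9c09f33, fca71b6}.
Among these, 47ee6a6 is not an ancestor of any other common ancestor — it is the merge base.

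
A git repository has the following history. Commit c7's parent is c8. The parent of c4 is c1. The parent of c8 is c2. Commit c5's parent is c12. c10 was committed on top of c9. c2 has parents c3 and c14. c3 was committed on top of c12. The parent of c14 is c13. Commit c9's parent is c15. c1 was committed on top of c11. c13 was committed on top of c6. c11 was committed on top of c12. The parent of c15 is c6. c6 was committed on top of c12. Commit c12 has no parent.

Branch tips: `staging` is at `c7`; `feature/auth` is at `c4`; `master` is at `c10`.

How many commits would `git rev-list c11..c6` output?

Reachable from c6: {c12, c6}.
Reachable from c11: {c11, c12}.
In c6's history but not c11's: {c6} — 1 commit.

1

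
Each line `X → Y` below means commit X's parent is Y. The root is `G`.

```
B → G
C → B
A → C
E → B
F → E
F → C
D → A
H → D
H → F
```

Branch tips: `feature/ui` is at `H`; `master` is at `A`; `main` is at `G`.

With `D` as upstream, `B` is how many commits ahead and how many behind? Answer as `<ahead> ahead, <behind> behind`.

0 ahead, 3 behind

Reachable from B: {B, G}.
Reachable from D: {A, B, C, D, G}.
Only in B's history (ahead): {} — 0.
Only in D's history (behind): {A, C, D} — 3.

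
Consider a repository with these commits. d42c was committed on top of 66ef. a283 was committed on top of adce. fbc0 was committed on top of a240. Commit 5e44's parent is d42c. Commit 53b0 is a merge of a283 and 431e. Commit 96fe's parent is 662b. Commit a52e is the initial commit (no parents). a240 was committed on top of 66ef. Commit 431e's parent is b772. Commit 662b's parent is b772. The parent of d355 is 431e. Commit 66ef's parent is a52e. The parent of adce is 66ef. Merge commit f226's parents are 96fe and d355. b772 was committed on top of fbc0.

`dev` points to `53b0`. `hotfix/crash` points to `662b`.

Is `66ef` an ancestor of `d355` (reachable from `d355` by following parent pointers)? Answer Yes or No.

Yes

Ancestors of d355 (commits reachable by following parents): {431e, 66ef, a240, a52e, b772, d355, fbc0}.
66ef is in that set, so it is an ancestor of d355.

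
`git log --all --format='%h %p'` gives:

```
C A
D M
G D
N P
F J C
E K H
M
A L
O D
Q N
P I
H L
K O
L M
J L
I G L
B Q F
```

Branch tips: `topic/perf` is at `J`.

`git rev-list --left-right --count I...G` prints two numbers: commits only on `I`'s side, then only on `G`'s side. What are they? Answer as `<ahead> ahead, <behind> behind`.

2 ahead, 0 behind

Reachable from I: {D, G, I, L, M}.
Reachable from G: {D, G, M}.
Only in I's history (ahead): {I, L} — 2.
Only in G's history (behind): {} — 0.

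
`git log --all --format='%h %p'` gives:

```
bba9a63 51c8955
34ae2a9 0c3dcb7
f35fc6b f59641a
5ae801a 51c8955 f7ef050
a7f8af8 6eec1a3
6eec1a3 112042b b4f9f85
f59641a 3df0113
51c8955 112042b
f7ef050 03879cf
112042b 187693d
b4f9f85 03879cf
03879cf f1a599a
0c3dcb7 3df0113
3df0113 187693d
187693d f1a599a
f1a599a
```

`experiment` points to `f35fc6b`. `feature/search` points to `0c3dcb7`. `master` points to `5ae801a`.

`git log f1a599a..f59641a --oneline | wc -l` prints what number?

3

Reachable from f59641a: {187693d, 3df0113, f1a599a, f59641a}.
Reachable from f1a599a: {f1a599a}.
In f59641a's history but not f1a599a's: {187693d, 3df0113, f59641a} — 3 commits.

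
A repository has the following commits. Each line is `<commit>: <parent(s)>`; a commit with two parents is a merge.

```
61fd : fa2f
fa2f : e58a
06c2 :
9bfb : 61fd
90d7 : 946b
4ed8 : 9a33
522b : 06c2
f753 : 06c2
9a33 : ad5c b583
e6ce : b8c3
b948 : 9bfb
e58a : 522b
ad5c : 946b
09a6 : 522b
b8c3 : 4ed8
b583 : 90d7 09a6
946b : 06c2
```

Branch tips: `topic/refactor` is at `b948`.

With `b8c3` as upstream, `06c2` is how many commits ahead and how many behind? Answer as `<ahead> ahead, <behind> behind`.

0 ahead, 9 behind

Reachable from 06c2: {06c2}.
Reachable from b8c3: {06c2, 09a6, 4ed8, 522b, 90d7, 946b, 9a33, ad5c, b583, b8c3}.
Only in 06c2's history (ahead): {} — 0.
Only in b8c3's history (behind): {09a6, 4ed8, 522b, 90d7, 946b, 9a33, ad5c, b583, b8c3} — 9.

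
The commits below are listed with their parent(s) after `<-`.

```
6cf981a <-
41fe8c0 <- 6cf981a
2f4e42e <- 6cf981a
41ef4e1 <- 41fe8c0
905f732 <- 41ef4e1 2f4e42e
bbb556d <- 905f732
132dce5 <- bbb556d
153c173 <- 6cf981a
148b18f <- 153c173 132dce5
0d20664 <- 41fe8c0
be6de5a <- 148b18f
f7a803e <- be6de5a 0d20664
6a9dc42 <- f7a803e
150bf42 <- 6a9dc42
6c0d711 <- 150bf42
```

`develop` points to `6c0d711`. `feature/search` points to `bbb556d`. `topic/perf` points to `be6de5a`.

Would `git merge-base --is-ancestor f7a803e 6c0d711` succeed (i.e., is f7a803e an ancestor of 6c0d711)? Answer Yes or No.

Ancestors of 6c0d711 (commits reachable by following parents): {0d20664, 132dce5, 148b18f, 150bf42, 153c173, 2f4e42e, 41ef4e1, 41fe8c0, 6a9dc42, 6c0d711, 6cf981a, 905f732, bbb556d, be6de5a, f7a803e}.
f7a803e is in that set, so it is an ancestor of 6c0d711.

Yes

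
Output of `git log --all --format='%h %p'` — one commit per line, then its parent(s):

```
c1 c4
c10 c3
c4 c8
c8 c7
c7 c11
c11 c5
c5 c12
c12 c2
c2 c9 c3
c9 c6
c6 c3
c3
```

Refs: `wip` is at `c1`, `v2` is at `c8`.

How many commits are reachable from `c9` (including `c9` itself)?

3

Walking parent pointers from c9: reachable set = {c3, c6, c9}.
That is 3 commits.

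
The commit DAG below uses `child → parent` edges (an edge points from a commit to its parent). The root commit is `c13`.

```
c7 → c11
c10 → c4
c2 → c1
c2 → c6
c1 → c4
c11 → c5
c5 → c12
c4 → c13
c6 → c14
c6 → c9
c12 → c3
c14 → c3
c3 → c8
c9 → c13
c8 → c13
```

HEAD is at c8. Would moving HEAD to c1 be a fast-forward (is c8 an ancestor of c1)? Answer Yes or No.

No

A fast-forward from c8 to c1 is possible iff c8 is an ancestor of c1.
Ancestors of c1: {c1, c13, c4}.
c8 is not among them, so fast-forward is not possible.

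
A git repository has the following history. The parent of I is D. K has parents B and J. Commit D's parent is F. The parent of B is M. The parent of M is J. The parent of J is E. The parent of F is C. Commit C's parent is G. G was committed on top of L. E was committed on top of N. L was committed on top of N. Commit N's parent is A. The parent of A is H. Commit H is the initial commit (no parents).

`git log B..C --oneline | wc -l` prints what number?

Reachable from C: {A, C, G, H, L, N}.
Reachable from B: {A, B, E, H, J, M, N}.
In C's history but not B's: {C, G, L} — 3 commits.

3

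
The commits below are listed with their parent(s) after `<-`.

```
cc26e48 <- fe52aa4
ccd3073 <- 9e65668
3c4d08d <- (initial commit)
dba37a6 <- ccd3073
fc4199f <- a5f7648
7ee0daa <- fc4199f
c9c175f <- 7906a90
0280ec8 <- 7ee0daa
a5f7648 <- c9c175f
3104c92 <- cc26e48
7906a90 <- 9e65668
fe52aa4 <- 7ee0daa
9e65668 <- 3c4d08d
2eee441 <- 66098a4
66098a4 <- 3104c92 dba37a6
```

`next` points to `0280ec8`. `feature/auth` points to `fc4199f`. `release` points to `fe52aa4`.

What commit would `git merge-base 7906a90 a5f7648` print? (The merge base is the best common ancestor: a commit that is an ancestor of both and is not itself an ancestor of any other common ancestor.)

Ancestors of 7906a90: {3c4d08d, 7906a90, 9e65668}.
Ancestors of a5f7648: {3c4d08d, 7906a90, 9e65668, a5f7648, c9c175f}.
Common ancestors: {3c4d08d, 7906a90, 9e65668}.
Among these, 7906a90 is not an ancestor of any other common ancestor — it is the merge base.

7906a90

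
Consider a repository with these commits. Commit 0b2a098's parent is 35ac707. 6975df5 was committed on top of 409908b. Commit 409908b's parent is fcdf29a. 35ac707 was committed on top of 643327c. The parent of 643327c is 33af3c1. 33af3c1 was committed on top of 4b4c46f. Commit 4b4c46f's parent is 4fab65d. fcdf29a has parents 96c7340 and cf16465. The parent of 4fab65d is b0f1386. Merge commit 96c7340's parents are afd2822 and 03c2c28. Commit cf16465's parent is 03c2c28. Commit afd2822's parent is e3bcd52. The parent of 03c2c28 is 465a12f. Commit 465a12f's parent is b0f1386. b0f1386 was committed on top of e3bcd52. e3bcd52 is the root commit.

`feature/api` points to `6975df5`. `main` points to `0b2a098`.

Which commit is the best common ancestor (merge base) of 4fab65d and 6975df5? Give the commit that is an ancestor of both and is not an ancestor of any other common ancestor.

Ancestors of 4fab65d: {4fab65d, b0f1386, e3bcd52}.
Ancestors of 6975df5: {03c2c28, 409908b, 465a12f, 6975df5, 96c7340, afd2822, b0f1386, cf16465, e3bcd52, fcdf29a}.
Common ancestors: {b0f1386, e3bcd52}.
Among these, b0f1386 is not an ancestor of any other common ancestor — it is the merge base.

b0f1386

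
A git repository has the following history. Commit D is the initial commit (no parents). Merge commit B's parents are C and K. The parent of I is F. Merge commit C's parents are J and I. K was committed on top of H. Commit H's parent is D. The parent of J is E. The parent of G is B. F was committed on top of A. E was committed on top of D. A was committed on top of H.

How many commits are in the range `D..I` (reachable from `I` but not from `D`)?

4

Reachable from I: {A, D, F, H, I}.
Reachable from D: {D}.
In I's history but not D's: {A, F, H, I} — 4 commits.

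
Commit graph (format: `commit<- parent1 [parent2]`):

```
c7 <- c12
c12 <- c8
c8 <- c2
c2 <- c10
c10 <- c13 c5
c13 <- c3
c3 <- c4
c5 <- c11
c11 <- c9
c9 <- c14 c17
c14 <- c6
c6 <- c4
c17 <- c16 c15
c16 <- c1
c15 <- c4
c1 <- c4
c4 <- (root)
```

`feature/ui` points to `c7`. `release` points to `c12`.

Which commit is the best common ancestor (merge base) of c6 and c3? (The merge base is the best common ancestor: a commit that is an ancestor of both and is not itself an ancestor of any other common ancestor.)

Ancestors of c6: {c4, c6}.
Ancestors of c3: {c3, c4}.
Common ancestors: {c4}.
The only common ancestor is c4, so it is the merge base.

c4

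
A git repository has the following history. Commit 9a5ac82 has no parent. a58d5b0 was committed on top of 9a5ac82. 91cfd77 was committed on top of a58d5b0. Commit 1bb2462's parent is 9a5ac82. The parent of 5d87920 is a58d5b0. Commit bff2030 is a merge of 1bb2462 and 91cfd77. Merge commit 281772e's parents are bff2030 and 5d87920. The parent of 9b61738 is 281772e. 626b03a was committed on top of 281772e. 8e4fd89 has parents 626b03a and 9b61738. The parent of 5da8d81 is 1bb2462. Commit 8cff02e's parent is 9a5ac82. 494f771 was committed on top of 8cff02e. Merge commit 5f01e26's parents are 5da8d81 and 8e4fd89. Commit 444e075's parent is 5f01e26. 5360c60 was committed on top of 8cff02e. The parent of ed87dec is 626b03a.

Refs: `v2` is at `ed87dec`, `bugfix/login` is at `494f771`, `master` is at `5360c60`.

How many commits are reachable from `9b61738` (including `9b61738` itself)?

Walking parent pointers from 9b61738: reachable set = {1bb2462, 281772e, 5d87920, 91cfd77, 9a5ac82, 9b61738, a58d5b0, bff2030}.
That is 8 commits.

8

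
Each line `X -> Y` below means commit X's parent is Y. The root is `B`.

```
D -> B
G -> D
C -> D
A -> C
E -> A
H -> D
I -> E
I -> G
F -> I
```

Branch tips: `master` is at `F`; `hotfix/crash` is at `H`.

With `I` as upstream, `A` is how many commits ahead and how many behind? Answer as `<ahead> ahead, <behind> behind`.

Reachable from A: {A, B, C, D}.
Reachable from I: {A, B, C, D, E, G, I}.
Only in A's history (ahead): {} — 0.
Only in I's history (behind): {E, G, I} — 3.

0 ahead, 3 behind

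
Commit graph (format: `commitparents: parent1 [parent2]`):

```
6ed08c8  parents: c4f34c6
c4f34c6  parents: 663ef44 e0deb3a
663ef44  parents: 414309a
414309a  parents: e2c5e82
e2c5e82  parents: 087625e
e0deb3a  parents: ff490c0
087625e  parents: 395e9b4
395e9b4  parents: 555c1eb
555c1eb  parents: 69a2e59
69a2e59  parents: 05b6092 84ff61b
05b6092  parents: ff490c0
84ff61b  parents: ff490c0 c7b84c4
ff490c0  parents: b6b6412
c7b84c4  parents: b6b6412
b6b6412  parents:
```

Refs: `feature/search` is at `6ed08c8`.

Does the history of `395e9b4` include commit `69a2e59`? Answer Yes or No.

Ancestors of 395e9b4 (commits reachable by following parents): {05b6092, 395e9b4, 555c1eb, 69a2e59, 84ff61b, b6b6412, c7b84c4, ff490c0}.
69a2e59 is in that set, so it is an ancestor of 395e9b4.

Yes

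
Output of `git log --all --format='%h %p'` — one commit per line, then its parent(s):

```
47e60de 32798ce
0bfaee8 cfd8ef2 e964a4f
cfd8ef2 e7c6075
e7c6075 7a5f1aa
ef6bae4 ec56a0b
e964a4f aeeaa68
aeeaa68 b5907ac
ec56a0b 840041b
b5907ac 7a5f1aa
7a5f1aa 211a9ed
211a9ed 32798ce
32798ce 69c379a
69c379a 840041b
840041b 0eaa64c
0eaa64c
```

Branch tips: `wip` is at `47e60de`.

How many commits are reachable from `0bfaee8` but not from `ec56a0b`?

10

Reachable from 0bfaee8: {0bfaee8, 0eaa64c, 211a9ed, 32798ce, 69c379a, 7a5f1aa, 840041b, aeeaa68, b5907ac, cfd8ef2, e7c6075, e964a4f}.
Reachable from ec56a0b: {0eaa64c, 840041b, ec56a0b}.
In 0bfaee8's history but not ec56a0b's: {0bfaee8, 211a9ed, 32798ce, 69c379a, 7a5f1aa, aeeaa68, b5907ac, cfd8ef2, e7c6075, e964a4f} — 10 commits.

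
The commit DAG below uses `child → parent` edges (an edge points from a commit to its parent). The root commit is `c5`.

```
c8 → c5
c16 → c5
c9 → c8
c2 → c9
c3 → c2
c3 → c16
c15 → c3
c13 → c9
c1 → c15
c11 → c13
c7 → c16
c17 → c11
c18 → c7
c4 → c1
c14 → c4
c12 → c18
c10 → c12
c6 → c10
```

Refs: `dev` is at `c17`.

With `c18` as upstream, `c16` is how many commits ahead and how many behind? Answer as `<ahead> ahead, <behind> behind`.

0 ahead, 2 behind

Reachable from c16: {c16, c5}.
Reachable from c18: {c16, c18, c5, c7}.
Only in c16's history (ahead): {} — 0.
Only in c18's history (behind): {c18, c7} — 2.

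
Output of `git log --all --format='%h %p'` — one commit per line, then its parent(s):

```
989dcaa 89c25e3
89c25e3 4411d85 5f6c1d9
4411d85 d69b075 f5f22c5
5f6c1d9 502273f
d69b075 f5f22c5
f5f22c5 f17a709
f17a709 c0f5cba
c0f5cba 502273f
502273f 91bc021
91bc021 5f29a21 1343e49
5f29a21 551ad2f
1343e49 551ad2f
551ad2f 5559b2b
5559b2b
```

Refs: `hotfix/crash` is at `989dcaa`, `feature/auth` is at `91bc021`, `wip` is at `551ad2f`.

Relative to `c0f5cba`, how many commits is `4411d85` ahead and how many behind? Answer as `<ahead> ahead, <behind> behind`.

Reachable from 4411d85: {1343e49, 4411d85, 502273f, 551ad2f, 5559b2b, 5f29a21, 91bc021, c0f5cba, d69b075, f17a709, f5f22c5}.
Reachable from c0f5cba: {1343e49, 502273f, 551ad2f, 5559b2b, 5f29a21, 91bc021, c0f5cba}.
Only in 4411d85's history (ahead): {4411d85, d69b075, f17a709, f5f22c5} — 4.
Only in c0f5cba's history (behind): {} — 0.

4 ahead, 0 behind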